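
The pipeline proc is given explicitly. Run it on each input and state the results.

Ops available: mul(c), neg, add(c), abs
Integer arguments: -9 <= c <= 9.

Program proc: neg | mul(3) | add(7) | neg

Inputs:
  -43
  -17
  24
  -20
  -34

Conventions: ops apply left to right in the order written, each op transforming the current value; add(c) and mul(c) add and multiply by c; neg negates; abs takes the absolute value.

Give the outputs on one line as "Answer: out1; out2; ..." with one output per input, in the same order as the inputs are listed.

Execution, op by op:
  -43 -> 43 -> 129 -> 136 -> -136
  -17 -> 17 -> 51 -> 58 -> -58
  24 -> -24 -> -72 -> -65 -> 65
  -20 -> 20 -> 60 -> 67 -> -67
  -34 -> 34 -> 102 -> 109 -> -109

-136; -58; 65; -67; -109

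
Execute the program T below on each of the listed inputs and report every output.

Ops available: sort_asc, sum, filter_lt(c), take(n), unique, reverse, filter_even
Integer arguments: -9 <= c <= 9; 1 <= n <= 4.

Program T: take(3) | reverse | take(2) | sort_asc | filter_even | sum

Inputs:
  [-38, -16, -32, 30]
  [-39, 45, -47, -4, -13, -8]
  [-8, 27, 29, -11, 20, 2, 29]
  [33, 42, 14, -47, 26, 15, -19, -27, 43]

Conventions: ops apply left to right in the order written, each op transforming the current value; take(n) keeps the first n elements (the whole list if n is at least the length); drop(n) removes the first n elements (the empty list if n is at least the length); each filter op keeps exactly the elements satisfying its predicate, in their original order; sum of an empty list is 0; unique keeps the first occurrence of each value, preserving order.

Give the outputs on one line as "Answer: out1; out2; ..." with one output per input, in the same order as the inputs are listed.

Execution, op by op:
  [-38, -16, -32, 30] -> [-38, -16, -32] -> [-32, -16, -38] -> [-32, -16] -> [-32, -16] -> [-32, -16] -> -48
  [-39, 45, -47, -4, -13, -8] -> [-39, 45, -47] -> [-47, 45, -39] -> [-47, 45] -> [-47, 45] -> [] -> 0
  [-8, 27, 29, -11, 20, 2, 29] -> [-8, 27, 29] -> [29, 27, -8] -> [29, 27] -> [27, 29] -> [] -> 0
  [33, 42, 14, -47, 26, 15, -19, -27, 43] -> [33, 42, 14] -> [14, 42, 33] -> [14, 42] -> [14, 42] -> [14, 42] -> 56

-48; 0; 0; 56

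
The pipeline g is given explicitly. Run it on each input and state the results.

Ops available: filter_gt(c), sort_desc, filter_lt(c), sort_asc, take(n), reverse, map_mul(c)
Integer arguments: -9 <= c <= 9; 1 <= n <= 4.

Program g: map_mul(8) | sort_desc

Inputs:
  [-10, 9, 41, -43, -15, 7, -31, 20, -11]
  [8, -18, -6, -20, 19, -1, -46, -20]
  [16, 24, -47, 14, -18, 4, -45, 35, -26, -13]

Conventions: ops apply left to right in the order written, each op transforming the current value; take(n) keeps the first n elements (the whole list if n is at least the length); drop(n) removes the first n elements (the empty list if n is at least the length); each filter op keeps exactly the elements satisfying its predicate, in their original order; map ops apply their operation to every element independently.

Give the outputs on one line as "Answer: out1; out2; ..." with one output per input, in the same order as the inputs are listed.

[328, 160, 72, 56, -80, -88, -120, -248, -344]; [152, 64, -8, -48, -144, -160, -160, -368]; [280, 192, 128, 112, 32, -104, -144, -208, -360, -376]

Execution, op by op:
  [-10, 9, 41, -43, -15, 7, -31, 20, -11] -> [-80, 72, 328, -344, -120, 56, -248, 160, -88] -> [328, 160, 72, 56, -80, -88, -120, -248, -344]
  [8, -18, -6, -20, 19, -1, -46, -20] -> [64, -144, -48, -160, 152, -8, -368, -160] -> [152, 64, -8, -48, -144, -160, -160, -368]
  [16, 24, -47, 14, -18, 4, -45, 35, -26, -13] -> [128, 192, -376, 112, -144, 32, -360, 280, -208, -104] -> [280, 192, 128, 112, 32, -104, -144, -208, -360, -376]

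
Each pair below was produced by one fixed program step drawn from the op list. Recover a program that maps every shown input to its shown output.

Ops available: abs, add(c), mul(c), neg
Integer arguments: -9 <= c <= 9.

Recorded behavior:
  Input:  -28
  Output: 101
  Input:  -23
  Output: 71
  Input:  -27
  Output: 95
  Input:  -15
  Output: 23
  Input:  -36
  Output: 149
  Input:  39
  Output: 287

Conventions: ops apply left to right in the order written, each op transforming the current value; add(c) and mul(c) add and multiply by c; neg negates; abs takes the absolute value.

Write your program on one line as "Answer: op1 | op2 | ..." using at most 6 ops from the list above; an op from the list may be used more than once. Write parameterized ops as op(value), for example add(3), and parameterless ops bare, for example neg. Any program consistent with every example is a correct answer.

add(5) | add(5) | abs | mul(-6) | abs | add(-7)

Check, running the answer program on each example:
  -28 -> -23 -> -18 -> 18 -> -108 -> 108 -> 101
  -23 -> -18 -> -13 -> 13 -> -78 -> 78 -> 71
  -27 -> -22 -> -17 -> 17 -> -102 -> 102 -> 95
  -15 -> -10 -> -5 -> 5 -> -30 -> 30 -> 23
  -36 -> -31 -> -26 -> 26 -> -156 -> 156 -> 149
  39 -> 44 -> 49 -> 49 -> -294 -> 294 -> 287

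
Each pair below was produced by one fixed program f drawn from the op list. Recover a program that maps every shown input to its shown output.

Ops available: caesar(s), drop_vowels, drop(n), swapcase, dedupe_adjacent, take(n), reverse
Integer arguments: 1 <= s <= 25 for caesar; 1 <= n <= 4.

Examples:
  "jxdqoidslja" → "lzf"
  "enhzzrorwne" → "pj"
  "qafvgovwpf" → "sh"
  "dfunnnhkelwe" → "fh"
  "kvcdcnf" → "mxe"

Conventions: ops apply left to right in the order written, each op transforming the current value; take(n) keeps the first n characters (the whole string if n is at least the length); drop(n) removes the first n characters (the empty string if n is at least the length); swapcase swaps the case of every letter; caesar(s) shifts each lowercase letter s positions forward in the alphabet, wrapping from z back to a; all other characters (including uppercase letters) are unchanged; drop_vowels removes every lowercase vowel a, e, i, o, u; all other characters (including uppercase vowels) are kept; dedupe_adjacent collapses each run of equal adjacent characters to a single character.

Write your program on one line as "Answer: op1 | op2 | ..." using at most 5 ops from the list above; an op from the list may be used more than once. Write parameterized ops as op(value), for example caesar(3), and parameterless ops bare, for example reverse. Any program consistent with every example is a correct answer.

dedupe_adjacent | take(3) | drop_vowels | caesar(2)

Check, running the answer program on each example:
  "jxdqoidslja" -> "jxdqoidslja" -> "jxd" -> "jxd" -> "lzf"
  "enhzzrorwne" -> "enhzrorwne" -> "enh" -> "nh" -> "pj"
  "qafvgovwpf" -> "qafvgovwpf" -> "qaf" -> "qf" -> "sh"
  "dfunnnhkelwe" -> "dfunhkelwe" -> "dfu" -> "df" -> "fh"
  "kvcdcnf" -> "kvcdcnf" -> "kvc" -> "kvc" -> "mxe"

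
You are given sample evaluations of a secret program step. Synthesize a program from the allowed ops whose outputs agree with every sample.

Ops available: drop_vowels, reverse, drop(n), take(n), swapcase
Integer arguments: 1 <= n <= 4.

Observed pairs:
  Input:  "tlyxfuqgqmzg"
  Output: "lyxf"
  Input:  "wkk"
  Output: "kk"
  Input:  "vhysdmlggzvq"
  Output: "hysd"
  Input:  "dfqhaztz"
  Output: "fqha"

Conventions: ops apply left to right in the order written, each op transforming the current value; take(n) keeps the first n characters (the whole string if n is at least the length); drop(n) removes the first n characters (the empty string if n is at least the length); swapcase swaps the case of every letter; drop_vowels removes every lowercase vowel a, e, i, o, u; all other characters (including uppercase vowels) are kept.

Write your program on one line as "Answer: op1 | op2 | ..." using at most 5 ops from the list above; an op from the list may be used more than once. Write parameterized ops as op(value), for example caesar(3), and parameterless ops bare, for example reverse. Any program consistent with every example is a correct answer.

swapcase | drop(1) | swapcase | take(4)

Check, running the answer program on each example:
  "tlyxfuqgqmzg" -> "TLYXFUQGQMZG" -> "LYXFUQGQMZG" -> "lyxfuqgqmzg" -> "lyxf"
  "wkk" -> "WKK" -> "KK" -> "kk" -> "kk"
  "vhysdmlggzvq" -> "VHYSDMLGGZVQ" -> "HYSDMLGGZVQ" -> "hysdmlggzvq" -> "hysd"
  "dfqhaztz" -> "DFQHAZTZ" -> "FQHAZTZ" -> "fqhaztz" -> "fqha"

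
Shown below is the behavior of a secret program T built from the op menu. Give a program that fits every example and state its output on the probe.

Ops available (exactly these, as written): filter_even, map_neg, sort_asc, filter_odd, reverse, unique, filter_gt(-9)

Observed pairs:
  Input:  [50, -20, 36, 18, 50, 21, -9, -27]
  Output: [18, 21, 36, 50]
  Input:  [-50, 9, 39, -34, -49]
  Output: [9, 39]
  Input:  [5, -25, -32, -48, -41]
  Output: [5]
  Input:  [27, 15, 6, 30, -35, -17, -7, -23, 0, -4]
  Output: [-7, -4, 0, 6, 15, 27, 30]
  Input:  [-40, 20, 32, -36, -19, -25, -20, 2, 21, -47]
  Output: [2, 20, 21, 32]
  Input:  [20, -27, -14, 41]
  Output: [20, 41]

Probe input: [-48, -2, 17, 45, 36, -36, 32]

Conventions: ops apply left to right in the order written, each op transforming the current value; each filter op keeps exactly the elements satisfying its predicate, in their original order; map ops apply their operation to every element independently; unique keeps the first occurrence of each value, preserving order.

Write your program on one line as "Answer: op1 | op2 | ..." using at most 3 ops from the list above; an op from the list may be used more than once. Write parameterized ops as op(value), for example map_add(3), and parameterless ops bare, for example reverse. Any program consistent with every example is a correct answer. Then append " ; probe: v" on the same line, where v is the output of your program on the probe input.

filter_gt(-9) | sort_asc | unique ; probe: [-2, 17, 32, 36, 45]

Check, running the answer program on each example:
  [50, -20, 36, 18, 50, 21, -9, -27] -> [50, 36, 18, 50, 21] -> [18, 21, 36, 50, 50] -> [18, 21, 36, 50]
  [-50, 9, 39, -34, -49] -> [9, 39] -> [9, 39] -> [9, 39]
  [5, -25, -32, -48, -41] -> [5] -> [5] -> [5]
  [27, 15, 6, 30, -35, -17, -7, -23, 0, -4] -> [27, 15, 6, 30, -7, 0, -4] -> [-7, -4, 0, 6, 15, 27, 30] -> [-7, -4, 0, 6, 15, 27, 30]
  [-40, 20, 32, -36, -19, -25, -20, 2, 21, -47] -> [20, 32, 2, 21] -> [2, 20, 21, 32] -> [2, 20, 21, 32]
  [20, -27, -14, 41] -> [20, 41] -> [20, 41] -> [20, 41]
  probe: [-48, -2, 17, 45, 36, -36, 32] -> [-2, 17, 45, 36, 32] -> [-2, 17, 32, 36, 45] -> [-2, 17, 32, 36, 45]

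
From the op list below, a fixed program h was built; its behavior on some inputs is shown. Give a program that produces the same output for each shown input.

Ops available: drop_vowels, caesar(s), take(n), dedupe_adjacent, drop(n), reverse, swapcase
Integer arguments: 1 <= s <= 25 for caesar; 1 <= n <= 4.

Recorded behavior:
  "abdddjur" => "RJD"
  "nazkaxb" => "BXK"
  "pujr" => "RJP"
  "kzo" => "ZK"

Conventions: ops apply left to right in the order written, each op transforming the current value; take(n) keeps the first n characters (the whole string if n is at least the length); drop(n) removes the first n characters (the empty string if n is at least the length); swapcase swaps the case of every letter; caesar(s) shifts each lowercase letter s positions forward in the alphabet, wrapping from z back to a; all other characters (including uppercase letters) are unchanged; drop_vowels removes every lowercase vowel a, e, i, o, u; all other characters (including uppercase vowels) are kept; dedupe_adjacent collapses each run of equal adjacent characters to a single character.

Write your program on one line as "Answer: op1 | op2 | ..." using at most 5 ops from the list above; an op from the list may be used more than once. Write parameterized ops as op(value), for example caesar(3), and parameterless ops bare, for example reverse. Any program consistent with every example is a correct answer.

reverse | take(4) | drop_vowels | swapcase

Check, running the answer program on each example:
  "abdddjur" -> "rujdddba" -> "rujd" -> "rjd" -> "RJD"
  "nazkaxb" -> "bxakzan" -> "bxak" -> "bxk" -> "BXK"
  "pujr" -> "rjup" -> "rjup" -> "rjp" -> "RJP"
  "kzo" -> "ozk" -> "ozk" -> "zk" -> "ZK"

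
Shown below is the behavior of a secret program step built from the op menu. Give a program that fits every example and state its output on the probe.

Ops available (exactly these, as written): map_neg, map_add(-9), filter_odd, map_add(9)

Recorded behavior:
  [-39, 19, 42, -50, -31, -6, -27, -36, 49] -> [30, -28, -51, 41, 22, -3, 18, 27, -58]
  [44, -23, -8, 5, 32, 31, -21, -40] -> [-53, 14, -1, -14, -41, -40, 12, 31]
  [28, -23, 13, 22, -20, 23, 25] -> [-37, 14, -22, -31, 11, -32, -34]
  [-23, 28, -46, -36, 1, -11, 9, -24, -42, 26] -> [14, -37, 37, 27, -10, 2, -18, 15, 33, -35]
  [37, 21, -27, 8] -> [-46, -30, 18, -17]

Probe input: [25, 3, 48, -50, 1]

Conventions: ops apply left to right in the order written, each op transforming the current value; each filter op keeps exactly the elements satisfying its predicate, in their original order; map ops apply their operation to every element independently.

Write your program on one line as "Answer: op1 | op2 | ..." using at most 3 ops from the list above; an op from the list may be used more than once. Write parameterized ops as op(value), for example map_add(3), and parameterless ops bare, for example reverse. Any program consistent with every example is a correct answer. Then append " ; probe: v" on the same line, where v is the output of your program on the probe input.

map_neg | map_add(-9) ; probe: [-34, -12, -57, 41, -10]

Check, running the answer program on each example:
  [-39, 19, 42, -50, -31, -6, -27, -36, 49] -> [39, -19, -42, 50, 31, 6, 27, 36, -49] -> [30, -28, -51, 41, 22, -3, 18, 27, -58]
  [44, -23, -8, 5, 32, 31, -21, -40] -> [-44, 23, 8, -5, -32, -31, 21, 40] -> [-53, 14, -1, -14, -41, -40, 12, 31]
  [28, -23, 13, 22, -20, 23, 25] -> [-28, 23, -13, -22, 20, -23, -25] -> [-37, 14, -22, -31, 11, -32, -34]
  [-23, 28, -46, -36, 1, -11, 9, -24, -42, 26] -> [23, -28, 46, 36, -1, 11, -9, 24, 42, -26] -> [14, -37, 37, 27, -10, 2, -18, 15, 33, -35]
  [37, 21, -27, 8] -> [-37, -21, 27, -8] -> [-46, -30, 18, -17]
  probe: [25, 3, 48, -50, 1] -> [-25, -3, -48, 50, -1] -> [-34, -12, -57, 41, -10]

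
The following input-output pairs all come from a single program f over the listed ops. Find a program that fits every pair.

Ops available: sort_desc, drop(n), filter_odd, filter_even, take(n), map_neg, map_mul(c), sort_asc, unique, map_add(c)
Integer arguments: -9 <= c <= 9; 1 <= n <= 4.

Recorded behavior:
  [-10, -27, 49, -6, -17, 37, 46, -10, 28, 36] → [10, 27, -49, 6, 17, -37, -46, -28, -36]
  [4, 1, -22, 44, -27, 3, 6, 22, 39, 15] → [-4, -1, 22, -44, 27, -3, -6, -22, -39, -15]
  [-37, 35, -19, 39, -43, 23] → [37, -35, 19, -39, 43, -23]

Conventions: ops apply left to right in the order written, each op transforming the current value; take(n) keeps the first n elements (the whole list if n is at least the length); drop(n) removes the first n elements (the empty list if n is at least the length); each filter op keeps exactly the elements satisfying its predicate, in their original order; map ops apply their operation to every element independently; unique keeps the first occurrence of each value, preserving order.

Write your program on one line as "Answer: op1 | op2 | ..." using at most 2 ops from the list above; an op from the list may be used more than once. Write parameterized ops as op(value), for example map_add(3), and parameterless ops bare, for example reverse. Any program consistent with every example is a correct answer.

map_neg | unique

Check, running the answer program on each example:
  [-10, -27, 49, -6, -17, 37, 46, -10, 28, 36] -> [10, 27, -49, 6, 17, -37, -46, 10, -28, -36] -> [10, 27, -49, 6, 17, -37, -46, -28, -36]
  [4, 1, -22, 44, -27, 3, 6, 22, 39, 15] -> [-4, -1, 22, -44, 27, -3, -6, -22, -39, -15] -> [-4, -1, 22, -44, 27, -3, -6, -22, -39, -15]
  [-37, 35, -19, 39, -43, 23] -> [37, -35, 19, -39, 43, -23] -> [37, -35, 19, -39, 43, -23]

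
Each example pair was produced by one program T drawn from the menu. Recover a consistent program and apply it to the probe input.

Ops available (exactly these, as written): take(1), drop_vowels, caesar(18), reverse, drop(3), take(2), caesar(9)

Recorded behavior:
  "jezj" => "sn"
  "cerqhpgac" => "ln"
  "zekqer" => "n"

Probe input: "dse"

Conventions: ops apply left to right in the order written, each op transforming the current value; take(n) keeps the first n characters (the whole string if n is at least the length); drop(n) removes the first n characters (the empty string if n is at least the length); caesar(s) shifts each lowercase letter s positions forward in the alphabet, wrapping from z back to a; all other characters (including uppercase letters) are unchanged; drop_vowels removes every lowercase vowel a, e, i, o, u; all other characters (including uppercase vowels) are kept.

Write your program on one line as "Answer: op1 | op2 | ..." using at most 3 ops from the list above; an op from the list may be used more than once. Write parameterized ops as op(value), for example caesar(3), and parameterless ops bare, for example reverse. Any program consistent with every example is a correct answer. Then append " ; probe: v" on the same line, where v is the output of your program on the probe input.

take(2) | caesar(9) | drop_vowels ; probe: "mb"

Check, running the answer program on each example:
  "jezj" -> "je" -> "sn" -> "sn"
  "cerqhpgac" -> "ce" -> "ln" -> "ln"
  "zekqer" -> "ze" -> "in" -> "n"
  probe: "dse" -> "ds" -> "mb" -> "mb"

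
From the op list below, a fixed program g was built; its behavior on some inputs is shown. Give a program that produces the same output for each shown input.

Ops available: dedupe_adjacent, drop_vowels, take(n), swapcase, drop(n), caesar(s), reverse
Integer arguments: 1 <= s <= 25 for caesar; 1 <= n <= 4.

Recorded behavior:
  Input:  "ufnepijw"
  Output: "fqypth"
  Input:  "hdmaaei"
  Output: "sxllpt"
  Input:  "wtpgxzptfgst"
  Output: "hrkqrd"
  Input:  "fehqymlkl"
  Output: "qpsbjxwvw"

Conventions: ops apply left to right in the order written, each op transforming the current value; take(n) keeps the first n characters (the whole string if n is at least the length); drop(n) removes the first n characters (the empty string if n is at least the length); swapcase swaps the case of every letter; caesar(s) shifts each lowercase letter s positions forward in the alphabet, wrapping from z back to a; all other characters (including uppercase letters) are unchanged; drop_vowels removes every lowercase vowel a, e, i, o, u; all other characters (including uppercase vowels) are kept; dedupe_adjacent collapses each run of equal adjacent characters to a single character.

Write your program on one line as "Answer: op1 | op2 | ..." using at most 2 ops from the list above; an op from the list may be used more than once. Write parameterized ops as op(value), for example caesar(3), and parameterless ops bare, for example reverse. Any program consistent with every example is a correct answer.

caesar(11) | drop_vowels

Check, running the answer program on each example:
  "ufnepijw" -> "fqypatuh" -> "fqypth"
  "hdmaaei" -> "soxllpt" -> "sxllpt"
  "wtpgxzptfgst" -> "hearikaeqrde" -> "hrkqrd"
  "fehqymlkl" -> "qpsbjxwvw" -> "qpsbjxwvw"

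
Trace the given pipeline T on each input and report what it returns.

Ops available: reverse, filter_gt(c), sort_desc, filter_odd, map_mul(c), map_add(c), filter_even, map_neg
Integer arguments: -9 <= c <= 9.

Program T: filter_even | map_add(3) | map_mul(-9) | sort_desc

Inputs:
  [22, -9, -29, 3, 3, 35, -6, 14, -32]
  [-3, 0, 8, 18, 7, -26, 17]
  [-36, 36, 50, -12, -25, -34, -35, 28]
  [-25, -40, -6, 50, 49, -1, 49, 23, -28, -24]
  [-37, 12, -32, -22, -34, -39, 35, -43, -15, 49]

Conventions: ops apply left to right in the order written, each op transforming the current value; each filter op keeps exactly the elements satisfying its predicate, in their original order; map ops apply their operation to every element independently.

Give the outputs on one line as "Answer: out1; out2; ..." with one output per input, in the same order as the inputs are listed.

Execution, op by op:
  [22, -9, -29, 3, 3, 35, -6, 14, -32] -> [22, -6, 14, -32] -> [25, -3, 17, -29] -> [-225, 27, -153, 261] -> [261, 27, -153, -225]
  [-3, 0, 8, 18, 7, -26, 17] -> [0, 8, 18, -26] -> [3, 11, 21, -23] -> [-27, -99, -189, 207] -> [207, -27, -99, -189]
  [-36, 36, 50, -12, -25, -34, -35, 28] -> [-36, 36, 50, -12, -34, 28] -> [-33, 39, 53, -9, -31, 31] -> [297, -351, -477, 81, 279, -279] -> [297, 279, 81, -279, -351, -477]
  [-25, -40, -6, 50, 49, -1, 49, 23, -28, -24] -> [-40, -6, 50, -28, -24] -> [-37, -3, 53, -25, -21] -> [333, 27, -477, 225, 189] -> [333, 225, 189, 27, -477]
  [-37, 12, -32, -22, -34, -39, 35, -43, -15, 49] -> [12, -32, -22, -34] -> [15, -29, -19, -31] -> [-135, 261, 171, 279] -> [279, 261, 171, -135]

[261, 27, -153, -225]; [207, -27, -99, -189]; [297, 279, 81, -279, -351, -477]; [333, 225, 189, 27, -477]; [279, 261, 171, -135]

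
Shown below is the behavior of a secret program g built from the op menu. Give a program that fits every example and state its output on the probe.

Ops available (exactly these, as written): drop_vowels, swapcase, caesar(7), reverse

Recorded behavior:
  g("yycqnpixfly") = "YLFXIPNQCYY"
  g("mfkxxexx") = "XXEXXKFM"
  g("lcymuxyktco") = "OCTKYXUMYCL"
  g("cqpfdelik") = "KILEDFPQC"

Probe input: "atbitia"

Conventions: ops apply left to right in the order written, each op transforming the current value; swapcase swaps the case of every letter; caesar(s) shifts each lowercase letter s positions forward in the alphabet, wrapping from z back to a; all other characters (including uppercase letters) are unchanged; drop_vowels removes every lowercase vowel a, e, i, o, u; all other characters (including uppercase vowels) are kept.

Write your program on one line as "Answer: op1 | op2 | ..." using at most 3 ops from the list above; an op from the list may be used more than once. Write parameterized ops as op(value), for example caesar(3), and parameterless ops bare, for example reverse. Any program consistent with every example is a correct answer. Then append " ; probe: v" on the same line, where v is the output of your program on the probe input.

swapcase | reverse ; probe: "AITIBTA"

Check, running the answer program on each example:
  "yycqnpixfly" -> "YYCQNPIXFLY" -> "YLFXIPNQCYY"
  "mfkxxexx" -> "MFKXXEXX" -> "XXEXXKFM"
  "lcymuxyktco" -> "LCYMUXYKTCO" -> "OCTKYXUMYCL"
  "cqpfdelik" -> "CQPFDELIK" -> "KILEDFPQC"
  probe: "atbitia" -> "ATBITIA" -> "AITIBTA"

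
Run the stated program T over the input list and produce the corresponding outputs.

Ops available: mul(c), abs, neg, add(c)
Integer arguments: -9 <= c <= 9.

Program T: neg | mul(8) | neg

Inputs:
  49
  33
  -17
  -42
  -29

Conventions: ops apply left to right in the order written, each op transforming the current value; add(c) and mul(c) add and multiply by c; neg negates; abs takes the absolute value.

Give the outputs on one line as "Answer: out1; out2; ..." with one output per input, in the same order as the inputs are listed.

Execution, op by op:
  49 -> -49 -> -392 -> 392
  33 -> -33 -> -264 -> 264
  -17 -> 17 -> 136 -> -136
  -42 -> 42 -> 336 -> -336
  -29 -> 29 -> 232 -> -232

392; 264; -136; -336; -232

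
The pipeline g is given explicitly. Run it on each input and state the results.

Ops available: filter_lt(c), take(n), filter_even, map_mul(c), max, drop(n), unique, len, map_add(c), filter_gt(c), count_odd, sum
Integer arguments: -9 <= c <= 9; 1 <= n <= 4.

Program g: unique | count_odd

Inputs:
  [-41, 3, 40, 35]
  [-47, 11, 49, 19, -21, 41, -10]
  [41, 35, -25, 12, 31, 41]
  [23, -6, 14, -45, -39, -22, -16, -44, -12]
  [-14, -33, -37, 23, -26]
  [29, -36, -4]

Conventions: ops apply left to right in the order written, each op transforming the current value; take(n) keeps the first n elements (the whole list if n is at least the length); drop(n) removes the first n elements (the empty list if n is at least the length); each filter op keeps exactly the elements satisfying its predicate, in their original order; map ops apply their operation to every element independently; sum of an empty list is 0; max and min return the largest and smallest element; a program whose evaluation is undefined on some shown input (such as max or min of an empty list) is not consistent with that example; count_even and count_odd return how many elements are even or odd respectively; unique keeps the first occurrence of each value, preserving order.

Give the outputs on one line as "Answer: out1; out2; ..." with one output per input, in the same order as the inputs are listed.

3; 6; 4; 3; 3; 1

Execution, op by op:
  [-41, 3, 40, 35] -> [-41, 3, 40, 35] -> 3
  [-47, 11, 49, 19, -21, 41, -10] -> [-47, 11, 49, 19, -21, 41, -10] -> 6
  [41, 35, -25, 12, 31, 41] -> [41, 35, -25, 12, 31] -> 4
  [23, -6, 14, -45, -39, -22, -16, -44, -12] -> [23, -6, 14, -45, -39, -22, -16, -44, -12] -> 3
  [-14, -33, -37, 23, -26] -> [-14, -33, -37, 23, -26] -> 3
  [29, -36, -4] -> [29, -36, -4] -> 1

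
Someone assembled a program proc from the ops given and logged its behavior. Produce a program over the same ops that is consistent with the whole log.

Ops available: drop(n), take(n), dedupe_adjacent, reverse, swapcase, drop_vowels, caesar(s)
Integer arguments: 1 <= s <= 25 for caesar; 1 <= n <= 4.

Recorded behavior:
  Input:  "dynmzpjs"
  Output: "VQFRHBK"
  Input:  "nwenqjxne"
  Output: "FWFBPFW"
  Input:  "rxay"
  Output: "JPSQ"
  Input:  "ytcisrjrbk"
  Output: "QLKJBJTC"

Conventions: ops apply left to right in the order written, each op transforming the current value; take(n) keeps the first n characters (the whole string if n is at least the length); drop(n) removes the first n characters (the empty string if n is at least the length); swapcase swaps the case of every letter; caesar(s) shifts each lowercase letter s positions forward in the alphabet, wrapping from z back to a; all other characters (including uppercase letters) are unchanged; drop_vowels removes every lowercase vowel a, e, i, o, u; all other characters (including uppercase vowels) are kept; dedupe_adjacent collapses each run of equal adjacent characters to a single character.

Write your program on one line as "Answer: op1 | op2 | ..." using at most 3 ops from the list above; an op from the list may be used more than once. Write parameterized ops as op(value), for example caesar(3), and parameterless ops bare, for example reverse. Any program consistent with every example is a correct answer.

caesar(18) | drop_vowels | swapcase

Check, running the answer program on each example:
  "dynmzpjs" -> "vqferhbk" -> "vqfrhbk" -> "VQFRHBK"
  "nwenqjxne" -> "fowfibpfw" -> "fwfbpfw" -> "FWFBPFW"
  "rxay" -> "jpsq" -> "jpsq" -> "JPSQ"
  "ytcisrjrbk" -> "qluakjbjtc" -> "qlkjbjtc" -> "QLKJBJTC"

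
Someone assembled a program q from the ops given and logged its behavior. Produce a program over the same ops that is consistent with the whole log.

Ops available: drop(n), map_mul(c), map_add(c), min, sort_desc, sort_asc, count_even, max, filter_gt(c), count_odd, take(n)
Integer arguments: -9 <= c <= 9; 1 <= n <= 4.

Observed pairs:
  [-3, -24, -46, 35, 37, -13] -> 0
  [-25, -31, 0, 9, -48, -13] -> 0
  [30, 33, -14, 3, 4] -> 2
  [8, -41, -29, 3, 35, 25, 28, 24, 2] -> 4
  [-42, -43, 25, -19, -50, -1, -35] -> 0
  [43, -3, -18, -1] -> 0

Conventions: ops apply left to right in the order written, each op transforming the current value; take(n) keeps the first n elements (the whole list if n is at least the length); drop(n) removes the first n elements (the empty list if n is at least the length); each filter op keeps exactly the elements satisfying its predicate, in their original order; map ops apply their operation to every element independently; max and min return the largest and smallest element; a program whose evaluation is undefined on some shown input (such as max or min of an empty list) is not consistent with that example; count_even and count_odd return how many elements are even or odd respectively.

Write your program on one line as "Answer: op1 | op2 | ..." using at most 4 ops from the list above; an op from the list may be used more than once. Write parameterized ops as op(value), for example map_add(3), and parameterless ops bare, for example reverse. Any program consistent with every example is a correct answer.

sort_desc | map_add(-5) | filter_gt(-5) | count_odd

Check, running the answer program on each example:
  [-3, -24, -46, 35, 37, -13] -> [37, 35, -3, -13, -24, -46] -> [32, 30, -8, -18, -29, -51] -> [32, 30] -> 0
  [-25, -31, 0, 9, -48, -13] -> [9, 0, -13, -25, -31, -48] -> [4, -5, -18, -30, -36, -53] -> [4] -> 0
  [30, 33, -14, 3, 4] -> [33, 30, 4, 3, -14] -> [28, 25, -1, -2, -19] -> [28, 25, -1, -2] -> 2
  [8, -41, -29, 3, 35, 25, 28, 24, 2] -> [35, 28, 25, 24, 8, 3, 2, -29, -41] -> [30, 23, 20, 19, 3, -2, -3, -34, -46] -> [30, 23, 20, 19, 3, -2, -3] -> 4
  [-42, -43, 25, -19, -50, -1, -35] -> [25, -1, -19, -35, -42, -43, -50] -> [20, -6, -24, -40, -47, -48, -55] -> [20] -> 0
  [43, -3, -18, -1] -> [43, -1, -3, -18] -> [38, -6, -8, -23] -> [38] -> 0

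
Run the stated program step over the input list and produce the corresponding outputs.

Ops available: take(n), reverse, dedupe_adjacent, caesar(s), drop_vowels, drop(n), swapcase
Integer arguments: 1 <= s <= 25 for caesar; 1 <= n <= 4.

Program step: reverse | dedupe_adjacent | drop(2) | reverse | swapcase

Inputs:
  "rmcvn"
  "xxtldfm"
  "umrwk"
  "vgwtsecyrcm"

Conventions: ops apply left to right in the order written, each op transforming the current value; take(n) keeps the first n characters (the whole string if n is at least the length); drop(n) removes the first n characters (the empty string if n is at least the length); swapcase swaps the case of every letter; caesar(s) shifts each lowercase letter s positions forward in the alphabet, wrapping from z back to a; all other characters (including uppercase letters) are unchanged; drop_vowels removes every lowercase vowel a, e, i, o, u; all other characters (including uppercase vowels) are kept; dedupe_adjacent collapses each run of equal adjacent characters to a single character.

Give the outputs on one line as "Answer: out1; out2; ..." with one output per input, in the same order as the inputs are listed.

"RMC"; "XTLD"; "UMR"; "VGWTSECYR"

Execution, op by op:
  "rmcvn" -> "nvcmr" -> "nvcmr" -> "cmr" -> "rmc" -> "RMC"
  "xxtldfm" -> "mfdltxx" -> "mfdltx" -> "dltx" -> "xtld" -> "XTLD"
  "umrwk" -> "kwrmu" -> "kwrmu" -> "rmu" -> "umr" -> "UMR"
  "vgwtsecyrcm" -> "mcrycestwgv" -> "mcrycestwgv" -> "rycestwgv" -> "vgwtsecyr" -> "VGWTSECYR"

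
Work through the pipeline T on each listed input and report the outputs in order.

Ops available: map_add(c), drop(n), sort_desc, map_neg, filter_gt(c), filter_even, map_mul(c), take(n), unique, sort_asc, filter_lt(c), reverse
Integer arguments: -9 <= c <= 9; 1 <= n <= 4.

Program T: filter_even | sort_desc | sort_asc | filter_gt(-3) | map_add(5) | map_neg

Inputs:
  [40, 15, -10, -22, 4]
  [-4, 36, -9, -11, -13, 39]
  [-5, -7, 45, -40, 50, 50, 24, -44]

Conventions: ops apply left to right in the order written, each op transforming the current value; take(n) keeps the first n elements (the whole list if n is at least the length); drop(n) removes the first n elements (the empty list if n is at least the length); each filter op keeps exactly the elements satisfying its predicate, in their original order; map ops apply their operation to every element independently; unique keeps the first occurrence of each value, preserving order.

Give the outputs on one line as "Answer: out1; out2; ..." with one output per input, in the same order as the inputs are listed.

[-9, -45]; [-41]; [-29, -55, -55]

Execution, op by op:
  [40, 15, -10, -22, 4] -> [40, -10, -22, 4] -> [40, 4, -10, -22] -> [-22, -10, 4, 40] -> [4, 40] -> [9, 45] -> [-9, -45]
  [-4, 36, -9, -11, -13, 39] -> [-4, 36] -> [36, -4] -> [-4, 36] -> [36] -> [41] -> [-41]
  [-5, -7, 45, -40, 50, 50, 24, -44] -> [-40, 50, 50, 24, -44] -> [50, 50, 24, -40, -44] -> [-44, -40, 24, 50, 50] -> [24, 50, 50] -> [29, 55, 55] -> [-29, -55, -55]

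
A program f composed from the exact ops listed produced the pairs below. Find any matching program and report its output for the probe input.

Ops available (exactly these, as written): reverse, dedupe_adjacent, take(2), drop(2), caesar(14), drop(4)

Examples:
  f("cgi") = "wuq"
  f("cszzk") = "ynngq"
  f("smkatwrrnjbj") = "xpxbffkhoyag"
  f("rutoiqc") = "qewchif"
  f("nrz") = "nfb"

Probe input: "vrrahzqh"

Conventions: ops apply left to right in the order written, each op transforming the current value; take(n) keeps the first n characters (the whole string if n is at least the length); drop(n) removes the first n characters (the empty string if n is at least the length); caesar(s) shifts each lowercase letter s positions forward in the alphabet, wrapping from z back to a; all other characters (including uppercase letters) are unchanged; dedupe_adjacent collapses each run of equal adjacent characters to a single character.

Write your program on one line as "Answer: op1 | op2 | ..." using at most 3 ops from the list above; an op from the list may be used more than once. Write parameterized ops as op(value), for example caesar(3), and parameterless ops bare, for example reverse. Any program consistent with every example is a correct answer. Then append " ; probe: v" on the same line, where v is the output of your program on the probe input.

reverse | caesar(14) ; probe: "venvoffj"

Check, running the answer program on each example:
  "cgi" -> "igc" -> "wuq"
  "cszzk" -> "kzzsc" -> "ynngq"
  "smkatwrrnjbj" -> "jbjnrrwtakms" -> "xpxbffkhoyag"
  "rutoiqc" -> "cqiotur" -> "qewchif"
  "nrz" -> "zrn" -> "nfb"
  probe: "vrrahzqh" -> "hqzharrv" -> "venvoffj"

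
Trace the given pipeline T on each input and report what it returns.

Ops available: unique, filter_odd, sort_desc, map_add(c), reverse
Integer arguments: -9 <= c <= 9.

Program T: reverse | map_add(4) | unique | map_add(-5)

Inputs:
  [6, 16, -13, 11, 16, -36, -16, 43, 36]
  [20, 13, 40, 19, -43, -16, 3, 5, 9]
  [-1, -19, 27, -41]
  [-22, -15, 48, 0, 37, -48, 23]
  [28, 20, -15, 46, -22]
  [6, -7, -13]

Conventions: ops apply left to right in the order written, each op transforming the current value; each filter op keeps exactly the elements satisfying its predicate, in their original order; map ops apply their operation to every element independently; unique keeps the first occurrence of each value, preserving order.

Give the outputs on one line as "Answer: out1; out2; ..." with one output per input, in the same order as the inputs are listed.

Execution, op by op:
  [6, 16, -13, 11, 16, -36, -16, 43, 36] -> [36, 43, -16, -36, 16, 11, -13, 16, 6] -> [40, 47, -12, -32, 20, 15, -9, 20, 10] -> [40, 47, -12, -32, 20, 15, -9, 10] -> [35, 42, -17, -37, 15, 10, -14, 5]
  [20, 13, 40, 19, -43, -16, 3, 5, 9] -> [9, 5, 3, -16, -43, 19, 40, 13, 20] -> [13, 9, 7, -12, -39, 23, 44, 17, 24] -> [13, 9, 7, -12, -39, 23, 44, 17, 24] -> [8, 4, 2, -17, -44, 18, 39, 12, 19]
  [-1, -19, 27, -41] -> [-41, 27, -19, -1] -> [-37, 31, -15, 3] -> [-37, 31, -15, 3] -> [-42, 26, -20, -2]
  [-22, -15, 48, 0, 37, -48, 23] -> [23, -48, 37, 0, 48, -15, -22] -> [27, -44, 41, 4, 52, -11, -18] -> [27, -44, 41, 4, 52, -11, -18] -> [22, -49, 36, -1, 47, -16, -23]
  [28, 20, -15, 46, -22] -> [-22, 46, -15, 20, 28] -> [-18, 50, -11, 24, 32] -> [-18, 50, -11, 24, 32] -> [-23, 45, -16, 19, 27]
  [6, -7, -13] -> [-13, -7, 6] -> [-9, -3, 10] -> [-9, -3, 10] -> [-14, -8, 5]

[35, 42, -17, -37, 15, 10, -14, 5]; [8, 4, 2, -17, -44, 18, 39, 12, 19]; [-42, 26, -20, -2]; [22, -49, 36, -1, 47, -16, -23]; [-23, 45, -16, 19, 27]; [-14, -8, 5]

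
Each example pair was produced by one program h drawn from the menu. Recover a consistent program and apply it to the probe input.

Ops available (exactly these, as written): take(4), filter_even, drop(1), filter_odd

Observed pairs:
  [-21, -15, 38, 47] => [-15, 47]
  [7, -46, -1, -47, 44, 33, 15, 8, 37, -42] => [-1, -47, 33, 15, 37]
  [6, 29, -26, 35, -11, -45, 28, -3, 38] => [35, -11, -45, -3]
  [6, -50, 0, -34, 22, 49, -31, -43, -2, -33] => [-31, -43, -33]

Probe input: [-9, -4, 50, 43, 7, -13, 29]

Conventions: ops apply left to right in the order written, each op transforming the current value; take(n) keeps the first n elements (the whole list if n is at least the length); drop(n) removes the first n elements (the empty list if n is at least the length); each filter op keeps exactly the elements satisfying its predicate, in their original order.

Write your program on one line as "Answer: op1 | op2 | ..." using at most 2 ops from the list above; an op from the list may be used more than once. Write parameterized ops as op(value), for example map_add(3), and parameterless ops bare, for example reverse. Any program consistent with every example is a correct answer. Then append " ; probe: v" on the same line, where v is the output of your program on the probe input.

filter_odd | drop(1) ; probe: [43, 7, -13, 29]

Check, running the answer program on each example:
  [-21, -15, 38, 47] -> [-21, -15, 47] -> [-15, 47]
  [7, -46, -1, -47, 44, 33, 15, 8, 37, -42] -> [7, -1, -47, 33, 15, 37] -> [-1, -47, 33, 15, 37]
  [6, 29, -26, 35, -11, -45, 28, -3, 38] -> [29, 35, -11, -45, -3] -> [35, -11, -45, -3]
  [6, -50, 0, -34, 22, 49, -31, -43, -2, -33] -> [49, -31, -43, -33] -> [-31, -43, -33]
  probe: [-9, -4, 50, 43, 7, -13, 29] -> [-9, 43, 7, -13, 29] -> [43, 7, -13, 29]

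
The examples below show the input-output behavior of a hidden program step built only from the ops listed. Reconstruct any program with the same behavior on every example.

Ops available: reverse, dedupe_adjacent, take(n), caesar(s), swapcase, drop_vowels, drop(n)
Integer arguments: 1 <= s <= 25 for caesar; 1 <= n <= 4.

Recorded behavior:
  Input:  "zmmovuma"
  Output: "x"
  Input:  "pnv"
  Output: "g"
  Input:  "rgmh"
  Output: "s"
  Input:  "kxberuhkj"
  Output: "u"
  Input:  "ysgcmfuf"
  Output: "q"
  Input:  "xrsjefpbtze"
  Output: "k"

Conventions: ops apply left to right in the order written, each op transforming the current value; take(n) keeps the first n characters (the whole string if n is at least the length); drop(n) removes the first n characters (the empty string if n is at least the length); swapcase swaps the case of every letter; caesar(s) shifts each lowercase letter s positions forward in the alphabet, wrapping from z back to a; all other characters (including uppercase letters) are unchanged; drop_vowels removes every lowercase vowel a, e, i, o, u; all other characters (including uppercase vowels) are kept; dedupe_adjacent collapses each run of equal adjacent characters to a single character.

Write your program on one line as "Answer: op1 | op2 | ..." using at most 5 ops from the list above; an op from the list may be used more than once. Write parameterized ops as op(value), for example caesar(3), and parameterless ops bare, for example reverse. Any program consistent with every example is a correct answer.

drop_vowels | reverse | take(1) | caesar(11)

Check, running the answer program on each example:
  "zmmovuma" -> "zmmvm" -> "mvmmz" -> "m" -> "x"
  "pnv" -> "pnv" -> "vnp" -> "v" -> "g"
  "rgmh" -> "rgmh" -> "hmgr" -> "h" -> "s"
  "kxberuhkj" -> "kxbrhkj" -> "jkhrbxk" -> "j" -> "u"
  "ysgcmfuf" -> "ysgcmff" -> "ffmcgsy" -> "f" -> "q"
  "xrsjefpbtze" -> "xrsjfpbtz" -> "ztbpfjsrx" -> "z" -> "k"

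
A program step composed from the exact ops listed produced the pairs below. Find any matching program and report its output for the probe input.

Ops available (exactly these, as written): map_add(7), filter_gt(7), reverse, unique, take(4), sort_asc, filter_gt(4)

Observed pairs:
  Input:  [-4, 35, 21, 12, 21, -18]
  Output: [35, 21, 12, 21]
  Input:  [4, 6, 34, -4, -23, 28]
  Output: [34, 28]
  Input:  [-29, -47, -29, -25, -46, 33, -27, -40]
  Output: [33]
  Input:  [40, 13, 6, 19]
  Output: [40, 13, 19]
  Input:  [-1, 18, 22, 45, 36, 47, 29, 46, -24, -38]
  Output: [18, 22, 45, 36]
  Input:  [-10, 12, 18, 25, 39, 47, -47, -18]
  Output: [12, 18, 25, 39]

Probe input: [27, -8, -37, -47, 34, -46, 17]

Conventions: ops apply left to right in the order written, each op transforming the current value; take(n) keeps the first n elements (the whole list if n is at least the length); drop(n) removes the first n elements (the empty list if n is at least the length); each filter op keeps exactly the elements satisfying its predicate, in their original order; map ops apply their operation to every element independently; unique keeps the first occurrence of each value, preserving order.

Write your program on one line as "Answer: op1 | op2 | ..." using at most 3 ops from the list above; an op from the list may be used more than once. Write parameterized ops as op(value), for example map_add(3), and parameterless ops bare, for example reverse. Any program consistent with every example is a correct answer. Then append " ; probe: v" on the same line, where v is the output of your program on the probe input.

filter_gt(4) | filter_gt(7) | take(4) ; probe: [27, 34, 17]

Check, running the answer program on each example:
  [-4, 35, 21, 12, 21, -18] -> [35, 21, 12, 21] -> [35, 21, 12, 21] -> [35, 21, 12, 21]
  [4, 6, 34, -4, -23, 28] -> [6, 34, 28] -> [34, 28] -> [34, 28]
  [-29, -47, -29, -25, -46, 33, -27, -40] -> [33] -> [33] -> [33]
  [40, 13, 6, 19] -> [40, 13, 6, 19] -> [40, 13, 19] -> [40, 13, 19]
  [-1, 18, 22, 45, 36, 47, 29, 46, -24, -38] -> [18, 22, 45, 36, 47, 29, 46] -> [18, 22, 45, 36, 47, 29, 46] -> [18, 22, 45, 36]
  [-10, 12, 18, 25, 39, 47, -47, -18] -> [12, 18, 25, 39, 47] -> [12, 18, 25, 39, 47] -> [12, 18, 25, 39]
  probe: [27, -8, -37, -47, 34, -46, 17] -> [27, 34, 17] -> [27, 34, 17] -> [27, 34, 17]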